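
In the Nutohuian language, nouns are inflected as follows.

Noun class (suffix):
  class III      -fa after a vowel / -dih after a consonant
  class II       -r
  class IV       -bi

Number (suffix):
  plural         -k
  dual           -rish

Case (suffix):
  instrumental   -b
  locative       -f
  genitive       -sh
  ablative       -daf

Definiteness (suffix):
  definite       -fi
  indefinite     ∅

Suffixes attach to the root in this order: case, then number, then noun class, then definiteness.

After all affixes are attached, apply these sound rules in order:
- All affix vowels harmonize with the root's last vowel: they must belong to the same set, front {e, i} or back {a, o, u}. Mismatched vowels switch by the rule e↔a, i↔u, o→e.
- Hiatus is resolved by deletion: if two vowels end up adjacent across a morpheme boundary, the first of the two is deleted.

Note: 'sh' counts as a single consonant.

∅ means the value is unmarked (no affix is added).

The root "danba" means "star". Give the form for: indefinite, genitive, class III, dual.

danbashrushduh

Attach case genitive -sh → danbash.
Attach number dual -rish → danbashrish.
Attach noun class class III -dih (after consonant 'sh') → danbashrishdih.
definiteness = indefinite: zero marking, form stays danbashrishdih.
Apply vowel harmony: danbashrishdih → danbashrushduh.
Vowel deletion: no change.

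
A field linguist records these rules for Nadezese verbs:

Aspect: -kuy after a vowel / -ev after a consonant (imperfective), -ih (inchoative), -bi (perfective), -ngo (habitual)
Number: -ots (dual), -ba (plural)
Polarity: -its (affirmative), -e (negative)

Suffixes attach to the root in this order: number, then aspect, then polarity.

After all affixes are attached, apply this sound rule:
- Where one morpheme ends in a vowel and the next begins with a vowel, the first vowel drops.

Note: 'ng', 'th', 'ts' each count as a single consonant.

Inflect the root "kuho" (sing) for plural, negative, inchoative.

Attach number plural -ba → kuhoba.
Attach aspect inchoative -ih → kuhobaih.
Attach polarity negative -e → kuhobaihe.
Apply vowel deletion: kuhobaihe → kuhobihe.

kuhobihe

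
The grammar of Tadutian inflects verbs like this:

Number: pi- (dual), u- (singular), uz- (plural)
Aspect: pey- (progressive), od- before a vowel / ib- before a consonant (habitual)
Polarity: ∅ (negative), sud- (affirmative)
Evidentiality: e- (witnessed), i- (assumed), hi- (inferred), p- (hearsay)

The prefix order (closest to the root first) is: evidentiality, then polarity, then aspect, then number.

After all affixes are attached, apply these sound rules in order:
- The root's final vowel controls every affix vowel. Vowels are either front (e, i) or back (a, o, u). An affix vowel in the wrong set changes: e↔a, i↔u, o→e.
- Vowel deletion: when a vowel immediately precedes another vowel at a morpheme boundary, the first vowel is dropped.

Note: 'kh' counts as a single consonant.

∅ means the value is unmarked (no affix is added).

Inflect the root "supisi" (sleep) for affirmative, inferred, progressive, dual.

Attach evidentiality inferred hi- → hisupisi.
Attach polarity affirmative sud- → sudhisupisi.
Attach aspect progressive pey- → peysudhisupisi.
Attach number dual pi- → pipeysudhisupisi.
Apply vowel harmony: pipeysudhisupisi → pipeysidhisupisi.
Vowel deletion: no change.

pipeysidhisupisi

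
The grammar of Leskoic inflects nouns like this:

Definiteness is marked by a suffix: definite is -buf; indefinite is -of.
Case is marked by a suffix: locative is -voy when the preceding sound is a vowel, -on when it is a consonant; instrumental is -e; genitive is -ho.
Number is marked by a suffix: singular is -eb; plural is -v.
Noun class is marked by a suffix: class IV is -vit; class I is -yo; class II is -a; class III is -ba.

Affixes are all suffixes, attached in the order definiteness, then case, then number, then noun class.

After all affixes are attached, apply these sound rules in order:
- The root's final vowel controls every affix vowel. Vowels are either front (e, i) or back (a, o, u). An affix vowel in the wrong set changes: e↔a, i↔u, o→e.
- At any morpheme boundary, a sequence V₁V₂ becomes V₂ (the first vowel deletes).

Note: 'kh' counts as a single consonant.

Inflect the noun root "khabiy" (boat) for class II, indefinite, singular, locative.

Attach definiteness indefinite -of → khabiyof.
Attach case locative -on (after consonant 'f') → khabiyofon.
Attach number singular -eb → khabiyofoneb.
Attach noun class class II -a → khabiyofoneba.
Apply vowel harmony: khabiyofoneba → khabiyefenebe.
Vowel deletion: no change.

khabiyefenebe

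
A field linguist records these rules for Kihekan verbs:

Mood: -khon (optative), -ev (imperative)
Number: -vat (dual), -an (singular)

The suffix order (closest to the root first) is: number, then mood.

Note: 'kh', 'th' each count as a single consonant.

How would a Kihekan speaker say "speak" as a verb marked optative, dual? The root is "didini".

Attach number dual -vat → didinivat.
Attach mood optative -khon → didinivatkhon.

didinivatkhon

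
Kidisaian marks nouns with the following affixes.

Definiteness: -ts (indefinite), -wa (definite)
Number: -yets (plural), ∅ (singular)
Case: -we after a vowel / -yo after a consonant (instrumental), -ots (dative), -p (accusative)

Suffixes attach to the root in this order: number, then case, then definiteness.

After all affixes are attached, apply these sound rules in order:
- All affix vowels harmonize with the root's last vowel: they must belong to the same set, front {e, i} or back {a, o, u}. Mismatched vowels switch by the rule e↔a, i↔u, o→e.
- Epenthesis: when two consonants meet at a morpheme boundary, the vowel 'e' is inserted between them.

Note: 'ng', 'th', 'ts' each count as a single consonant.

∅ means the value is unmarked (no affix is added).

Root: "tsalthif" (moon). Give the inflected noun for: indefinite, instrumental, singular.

number = singular: zero marking, form stays tsalthif.
Attach case instrumental -yo (after consonant 'f') → tsalthifyo.
Attach definiteness indefinite -ts → tsalthifyots.
Apply vowel harmony: tsalthifyots → tsalthifyets.
Apply epenthesis: tsalthifyets → tsalthifeyets.

tsalthifeyets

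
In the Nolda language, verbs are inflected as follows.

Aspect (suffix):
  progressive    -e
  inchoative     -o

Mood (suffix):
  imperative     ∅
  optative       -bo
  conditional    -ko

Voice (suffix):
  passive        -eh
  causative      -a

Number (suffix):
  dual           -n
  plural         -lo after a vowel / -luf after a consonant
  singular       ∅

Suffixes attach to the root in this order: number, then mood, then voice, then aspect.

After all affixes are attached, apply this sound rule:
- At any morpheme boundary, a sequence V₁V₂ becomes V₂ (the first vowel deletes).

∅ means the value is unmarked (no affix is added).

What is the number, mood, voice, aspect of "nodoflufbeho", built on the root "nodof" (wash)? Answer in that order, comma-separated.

Segment: nodof-luf-bo-eh-o.
number: -lo/luf → plural.
mood: -bo → optative.
voice: -eh → passive.
aspect: -o → inchoative.

plural, optative, passive, inchoative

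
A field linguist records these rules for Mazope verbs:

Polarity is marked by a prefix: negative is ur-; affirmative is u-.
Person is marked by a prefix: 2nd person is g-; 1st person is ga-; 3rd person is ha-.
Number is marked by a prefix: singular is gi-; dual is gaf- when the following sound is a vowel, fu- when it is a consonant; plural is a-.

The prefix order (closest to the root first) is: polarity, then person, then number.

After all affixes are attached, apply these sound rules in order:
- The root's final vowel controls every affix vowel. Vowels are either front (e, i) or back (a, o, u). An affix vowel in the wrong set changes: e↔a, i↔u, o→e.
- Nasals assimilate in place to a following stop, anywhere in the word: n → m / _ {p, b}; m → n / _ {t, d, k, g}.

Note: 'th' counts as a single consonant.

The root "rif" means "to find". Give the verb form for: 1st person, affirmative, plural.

egeirif

Attach polarity affirmative u- → urif.
Attach person 1st person ga- → gaurif.
Attach number plural a- → agaurif.
Apply vowel harmony: agaurif → egeirif.
Nasal assimilation: no change.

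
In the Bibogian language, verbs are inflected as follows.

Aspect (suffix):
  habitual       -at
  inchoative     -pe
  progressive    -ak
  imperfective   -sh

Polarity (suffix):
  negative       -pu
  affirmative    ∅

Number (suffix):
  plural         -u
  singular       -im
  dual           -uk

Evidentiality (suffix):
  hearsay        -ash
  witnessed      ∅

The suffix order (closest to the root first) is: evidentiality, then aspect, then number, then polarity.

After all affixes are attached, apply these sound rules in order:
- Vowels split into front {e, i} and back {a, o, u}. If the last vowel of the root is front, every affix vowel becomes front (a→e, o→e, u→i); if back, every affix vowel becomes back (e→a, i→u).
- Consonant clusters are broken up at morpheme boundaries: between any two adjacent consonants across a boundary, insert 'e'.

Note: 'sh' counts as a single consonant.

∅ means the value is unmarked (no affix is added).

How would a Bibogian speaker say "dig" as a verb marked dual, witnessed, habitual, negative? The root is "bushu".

bushuatukepu

evidentiality = witnessed: zero marking, form stays bushu.
Attach aspect habitual -at → bushuat.
Attach number dual -uk → bushuatuk.
Attach polarity negative -pu → bushuatukpu.
Vowel harmony: no change.
Apply epenthesis: bushuatukpu → bushuatukepu.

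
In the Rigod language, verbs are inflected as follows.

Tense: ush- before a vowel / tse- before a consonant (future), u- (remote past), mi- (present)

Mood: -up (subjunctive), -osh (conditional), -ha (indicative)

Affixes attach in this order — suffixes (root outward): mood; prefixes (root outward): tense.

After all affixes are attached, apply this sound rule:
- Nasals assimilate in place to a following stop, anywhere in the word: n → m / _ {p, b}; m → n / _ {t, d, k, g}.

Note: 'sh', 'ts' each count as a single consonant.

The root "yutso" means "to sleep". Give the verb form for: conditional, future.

tseyutsoosh

Attach mood conditional -osh → yutsoosh.
Attach tense future tse- (before consonant 'y') → tseyutsoosh.
Nasal assimilation: no change.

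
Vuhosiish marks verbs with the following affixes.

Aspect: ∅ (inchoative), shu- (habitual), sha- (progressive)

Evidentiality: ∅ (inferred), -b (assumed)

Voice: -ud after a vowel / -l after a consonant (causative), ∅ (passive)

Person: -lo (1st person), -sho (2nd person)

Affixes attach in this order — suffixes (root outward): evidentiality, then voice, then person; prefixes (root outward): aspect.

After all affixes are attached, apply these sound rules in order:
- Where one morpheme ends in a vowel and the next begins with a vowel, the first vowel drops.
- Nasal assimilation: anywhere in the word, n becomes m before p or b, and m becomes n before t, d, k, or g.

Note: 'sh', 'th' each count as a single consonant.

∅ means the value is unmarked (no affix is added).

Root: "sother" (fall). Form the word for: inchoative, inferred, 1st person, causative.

sotherllo

evidentiality = inferred: zero marking, form stays sother.
Attach voice causative -l (after consonant 'r') → sotherl.
aspect = inchoative: zero marking, form stays sotherl.
Attach person 1st person -lo → sotherllo.
Vowel deletion: no change.
Nasal assimilation: no change.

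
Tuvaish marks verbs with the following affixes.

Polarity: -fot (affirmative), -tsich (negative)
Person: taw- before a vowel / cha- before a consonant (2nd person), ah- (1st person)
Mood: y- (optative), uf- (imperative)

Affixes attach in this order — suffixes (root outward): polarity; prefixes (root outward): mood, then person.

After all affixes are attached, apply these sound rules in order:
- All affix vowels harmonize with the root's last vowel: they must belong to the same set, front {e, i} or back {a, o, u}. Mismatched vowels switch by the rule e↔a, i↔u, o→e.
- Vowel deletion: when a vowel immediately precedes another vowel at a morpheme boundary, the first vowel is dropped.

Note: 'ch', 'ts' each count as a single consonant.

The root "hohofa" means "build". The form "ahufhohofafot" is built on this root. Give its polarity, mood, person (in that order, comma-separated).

Segment: ah-uf-hohofa-fot.
polarity: -fot → affirmative.
mood: uf- → imperative.
person: ah- → 1st person.

affirmative, imperative, 1st person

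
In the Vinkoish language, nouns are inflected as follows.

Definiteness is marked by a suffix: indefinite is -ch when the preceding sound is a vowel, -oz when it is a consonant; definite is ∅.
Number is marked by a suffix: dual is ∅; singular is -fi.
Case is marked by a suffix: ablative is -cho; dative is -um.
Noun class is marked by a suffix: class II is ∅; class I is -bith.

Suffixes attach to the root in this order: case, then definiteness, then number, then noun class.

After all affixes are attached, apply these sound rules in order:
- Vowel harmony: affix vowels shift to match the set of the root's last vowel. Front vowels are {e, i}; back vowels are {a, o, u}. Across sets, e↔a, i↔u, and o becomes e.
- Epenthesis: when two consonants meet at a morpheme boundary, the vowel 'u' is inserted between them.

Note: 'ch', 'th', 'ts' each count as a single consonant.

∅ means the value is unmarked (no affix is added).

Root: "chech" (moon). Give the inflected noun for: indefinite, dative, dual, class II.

chechimez

Attach case dative -um → chechum.
Attach definiteness indefinite -oz (after consonant 'm') → chechumoz.
number = dual: zero marking, form stays chechumoz.
noun class = class II: zero marking, form stays chechumoz.
Apply vowel harmony: chechumoz → chechimez.
Epenthesis: no change.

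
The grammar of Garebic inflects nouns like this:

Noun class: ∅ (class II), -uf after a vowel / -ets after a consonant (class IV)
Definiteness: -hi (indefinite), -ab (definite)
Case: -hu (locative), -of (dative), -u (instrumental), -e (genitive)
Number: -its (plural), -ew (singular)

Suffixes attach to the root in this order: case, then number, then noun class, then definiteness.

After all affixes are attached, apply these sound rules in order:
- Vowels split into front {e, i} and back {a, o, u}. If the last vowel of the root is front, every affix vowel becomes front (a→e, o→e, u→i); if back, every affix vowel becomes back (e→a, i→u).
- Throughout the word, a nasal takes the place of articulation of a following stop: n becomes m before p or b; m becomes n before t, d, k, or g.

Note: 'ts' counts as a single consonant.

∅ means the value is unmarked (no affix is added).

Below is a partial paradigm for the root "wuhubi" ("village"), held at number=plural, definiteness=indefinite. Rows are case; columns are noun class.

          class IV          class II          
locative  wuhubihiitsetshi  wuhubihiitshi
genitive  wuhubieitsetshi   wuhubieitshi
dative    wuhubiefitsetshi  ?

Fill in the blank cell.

Attach case dative -of → wuhubiof.
Attach number plural -its → wuhubiofits.
noun class = class II: zero marking, form stays wuhubiofits.
Attach definiteness indefinite -hi → wuhubiofitshi.
Apply vowel harmony: wuhubiofitshi → wuhubiefitshi.
Nasal assimilation: no change.

wuhubiefitshi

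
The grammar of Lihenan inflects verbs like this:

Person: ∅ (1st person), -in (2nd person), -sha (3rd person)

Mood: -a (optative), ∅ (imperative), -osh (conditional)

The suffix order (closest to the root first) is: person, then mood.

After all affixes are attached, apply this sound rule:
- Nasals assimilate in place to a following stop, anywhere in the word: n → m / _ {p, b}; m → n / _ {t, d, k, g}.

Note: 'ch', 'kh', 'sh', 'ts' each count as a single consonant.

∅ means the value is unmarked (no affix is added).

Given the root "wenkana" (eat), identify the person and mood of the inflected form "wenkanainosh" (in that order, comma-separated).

2nd person, conditional

Segment: wenkana-in-osh.
person: -in → 2nd person.
mood: -osh → conditional.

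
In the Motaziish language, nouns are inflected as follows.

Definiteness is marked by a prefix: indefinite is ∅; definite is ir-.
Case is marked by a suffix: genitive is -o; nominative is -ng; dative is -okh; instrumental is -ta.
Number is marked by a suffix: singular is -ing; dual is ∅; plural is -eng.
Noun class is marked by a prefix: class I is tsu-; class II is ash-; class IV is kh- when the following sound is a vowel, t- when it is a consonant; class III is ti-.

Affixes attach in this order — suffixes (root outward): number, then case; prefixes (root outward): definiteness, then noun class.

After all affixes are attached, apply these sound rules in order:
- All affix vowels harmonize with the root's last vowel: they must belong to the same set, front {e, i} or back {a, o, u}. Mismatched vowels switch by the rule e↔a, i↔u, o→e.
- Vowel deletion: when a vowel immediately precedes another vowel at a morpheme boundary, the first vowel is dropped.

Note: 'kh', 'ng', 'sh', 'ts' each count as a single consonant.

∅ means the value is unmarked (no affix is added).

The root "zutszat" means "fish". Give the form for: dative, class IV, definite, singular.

Attach number singular -ing → zutszating.
Attach case dative -okh → zutszatingokh.
Attach definiteness definite ir- → irzutszatingokh.
Attach noun class class IV kh- (before vowel 'i') → khirzutszatingokh.
Apply vowel harmony: khirzutszatingokh → khurzutszatungokh.
Vowel deletion: no change.

khurzutszatungokh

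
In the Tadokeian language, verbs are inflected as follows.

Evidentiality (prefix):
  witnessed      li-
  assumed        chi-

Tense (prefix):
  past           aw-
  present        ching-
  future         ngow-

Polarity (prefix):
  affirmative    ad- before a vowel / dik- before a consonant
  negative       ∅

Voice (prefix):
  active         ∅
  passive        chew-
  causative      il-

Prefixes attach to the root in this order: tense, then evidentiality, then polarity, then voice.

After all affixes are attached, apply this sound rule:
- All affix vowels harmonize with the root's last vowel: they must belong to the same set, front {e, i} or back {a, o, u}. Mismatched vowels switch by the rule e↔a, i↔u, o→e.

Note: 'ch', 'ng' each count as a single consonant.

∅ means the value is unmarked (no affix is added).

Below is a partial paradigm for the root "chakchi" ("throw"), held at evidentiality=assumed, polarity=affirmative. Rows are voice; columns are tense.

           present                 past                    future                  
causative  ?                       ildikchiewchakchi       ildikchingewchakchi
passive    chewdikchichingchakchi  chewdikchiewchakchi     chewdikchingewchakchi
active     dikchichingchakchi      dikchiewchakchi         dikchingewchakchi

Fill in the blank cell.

Attach tense present ching- → chingchakchi.
Attach evidentiality assumed chi- → chichingchakchi.
Attach polarity affirmative dik- (before consonant 'ch') → dikchichingchakchi.
Attach voice causative il- → ildikchichingchakchi.
Vowel harmony: no change.

ildikchichingchakchi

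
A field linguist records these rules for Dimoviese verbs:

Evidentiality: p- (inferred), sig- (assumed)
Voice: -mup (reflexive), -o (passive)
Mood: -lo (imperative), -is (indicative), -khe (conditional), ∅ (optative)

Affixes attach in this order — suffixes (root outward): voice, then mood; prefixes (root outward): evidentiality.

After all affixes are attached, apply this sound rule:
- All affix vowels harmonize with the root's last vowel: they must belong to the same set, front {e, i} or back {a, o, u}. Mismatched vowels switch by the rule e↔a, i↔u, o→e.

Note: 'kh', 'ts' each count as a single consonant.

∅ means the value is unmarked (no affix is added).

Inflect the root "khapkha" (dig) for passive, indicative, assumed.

Attach evidentiality assumed sig- → sigkhapkha.
Attach voice passive -o → sigkhapkhao.
Attach mood indicative -is → sigkhapkhaois.
Apply vowel harmony: sigkhapkhaois → sugkhapkhaous.

sugkhapkhaous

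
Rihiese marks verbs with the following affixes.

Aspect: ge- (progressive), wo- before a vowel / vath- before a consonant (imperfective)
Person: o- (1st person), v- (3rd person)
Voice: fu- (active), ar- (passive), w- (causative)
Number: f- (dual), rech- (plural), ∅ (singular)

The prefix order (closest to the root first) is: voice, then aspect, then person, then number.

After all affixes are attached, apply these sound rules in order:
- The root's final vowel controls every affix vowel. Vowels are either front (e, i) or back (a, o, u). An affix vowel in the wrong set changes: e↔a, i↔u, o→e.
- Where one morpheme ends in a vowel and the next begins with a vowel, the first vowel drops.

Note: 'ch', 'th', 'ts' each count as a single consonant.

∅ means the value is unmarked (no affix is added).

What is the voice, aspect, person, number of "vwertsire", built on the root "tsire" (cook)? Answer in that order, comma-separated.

Segment: v-wo-ar-tsire.
voice: ar- → passive.
aspect: wo/vath- → imperfective.
person: v- → 3rd person.
number: ∅ → singular.

passive, imperfective, 3rd person, singular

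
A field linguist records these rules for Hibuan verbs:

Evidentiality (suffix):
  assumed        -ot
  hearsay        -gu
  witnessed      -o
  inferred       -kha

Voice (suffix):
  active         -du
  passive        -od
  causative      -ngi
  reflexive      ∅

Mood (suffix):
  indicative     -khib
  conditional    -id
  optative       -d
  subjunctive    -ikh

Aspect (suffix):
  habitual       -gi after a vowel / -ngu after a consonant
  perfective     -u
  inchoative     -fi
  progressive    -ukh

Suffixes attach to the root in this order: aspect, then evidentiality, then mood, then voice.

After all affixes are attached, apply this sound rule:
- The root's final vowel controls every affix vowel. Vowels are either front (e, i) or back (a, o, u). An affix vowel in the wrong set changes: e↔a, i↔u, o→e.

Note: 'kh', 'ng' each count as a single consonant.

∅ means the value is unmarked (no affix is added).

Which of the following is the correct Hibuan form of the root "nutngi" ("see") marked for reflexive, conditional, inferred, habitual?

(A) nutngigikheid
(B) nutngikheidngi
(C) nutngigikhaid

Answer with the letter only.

A

Attach aspect habitual -gi (after vowel 'i') → nutngigi.
Attach evidentiality inferred -kha → nutngigikha.
Attach mood conditional -id → nutngigikhaid.
voice = reflexive: zero marking, form stays nutngigikhaid.
Apply vowel harmony: nutngigikhaid → nutngigikheid.
So the correct form is nutngigikheid, option (A).
(B) nutngikheidngi is wrong: it has the affixes in the wrong order.
(C) nutngigikhaid is wrong: it fails to apply the sound rule(s).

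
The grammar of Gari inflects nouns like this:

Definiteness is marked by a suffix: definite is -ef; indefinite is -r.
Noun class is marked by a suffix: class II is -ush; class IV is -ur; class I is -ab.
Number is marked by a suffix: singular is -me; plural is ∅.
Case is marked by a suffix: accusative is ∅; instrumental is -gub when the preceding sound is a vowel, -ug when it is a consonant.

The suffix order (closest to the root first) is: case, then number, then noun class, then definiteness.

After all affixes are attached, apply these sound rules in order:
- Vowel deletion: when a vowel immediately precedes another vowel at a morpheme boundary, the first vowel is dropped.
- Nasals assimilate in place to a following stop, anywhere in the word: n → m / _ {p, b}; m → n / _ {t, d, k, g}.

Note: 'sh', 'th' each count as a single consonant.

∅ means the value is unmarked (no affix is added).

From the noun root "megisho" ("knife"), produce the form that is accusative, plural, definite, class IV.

megishuref

case = accusative: zero marking, form stays megisho.
number = plural: zero marking, form stays megisho.
Attach noun class class IV -ur → megishour.
Attach definiteness definite -ef → megishouref.
Apply vowel deletion: megishouref → megishuref.
Nasal assimilation: no change.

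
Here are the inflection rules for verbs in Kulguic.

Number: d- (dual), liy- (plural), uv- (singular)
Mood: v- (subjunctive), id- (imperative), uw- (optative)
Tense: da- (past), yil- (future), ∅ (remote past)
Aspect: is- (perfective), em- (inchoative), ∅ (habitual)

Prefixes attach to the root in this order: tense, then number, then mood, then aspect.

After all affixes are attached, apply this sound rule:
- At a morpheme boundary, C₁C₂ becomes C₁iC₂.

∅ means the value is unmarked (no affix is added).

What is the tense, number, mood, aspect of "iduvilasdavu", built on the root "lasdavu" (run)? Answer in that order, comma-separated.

remote past, singular, imperative, habitual

Segment: id-uv-lasdavu.
tense: ∅ → remote past.
number: uv- → singular.
mood: id- → imperative.
aspect: ∅ → habitual.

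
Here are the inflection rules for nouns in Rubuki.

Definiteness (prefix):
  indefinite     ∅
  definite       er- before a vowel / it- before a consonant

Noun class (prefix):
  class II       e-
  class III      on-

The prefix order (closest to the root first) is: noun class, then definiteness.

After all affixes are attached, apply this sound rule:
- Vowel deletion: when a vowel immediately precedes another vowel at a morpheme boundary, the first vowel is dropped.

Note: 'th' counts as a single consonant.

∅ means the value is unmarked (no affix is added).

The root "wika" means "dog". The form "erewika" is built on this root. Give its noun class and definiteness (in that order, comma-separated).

Segment: er-e-wika.
noun class: e- → class II.
definiteness: er/it- → definite.

class II, definite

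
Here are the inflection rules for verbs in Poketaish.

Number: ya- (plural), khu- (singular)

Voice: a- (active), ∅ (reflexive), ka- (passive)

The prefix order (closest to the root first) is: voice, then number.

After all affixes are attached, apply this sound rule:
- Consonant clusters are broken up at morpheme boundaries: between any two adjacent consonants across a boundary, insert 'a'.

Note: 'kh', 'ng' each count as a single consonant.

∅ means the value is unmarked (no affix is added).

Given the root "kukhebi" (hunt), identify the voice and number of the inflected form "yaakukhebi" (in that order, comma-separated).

active, plural

Segment: ya-a-kukhebi.
voice: a- → active.
number: ya- → plural.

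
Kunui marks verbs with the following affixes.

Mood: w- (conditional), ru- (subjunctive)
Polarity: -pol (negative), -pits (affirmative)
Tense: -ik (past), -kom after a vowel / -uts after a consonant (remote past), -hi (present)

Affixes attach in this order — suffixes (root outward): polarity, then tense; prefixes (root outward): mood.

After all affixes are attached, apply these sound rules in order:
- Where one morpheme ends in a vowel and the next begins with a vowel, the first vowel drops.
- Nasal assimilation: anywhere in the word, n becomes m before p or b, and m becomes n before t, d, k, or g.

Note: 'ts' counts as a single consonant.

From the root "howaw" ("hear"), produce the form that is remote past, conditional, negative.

whowawpoluts

Attach polarity negative -pol → howawpol.
Attach tense remote past -uts (after consonant 'l') → howawpoluts.
Attach mood conditional w- → whowawpoluts.
Vowel deletion: no change.
Nasal assimilation: no change.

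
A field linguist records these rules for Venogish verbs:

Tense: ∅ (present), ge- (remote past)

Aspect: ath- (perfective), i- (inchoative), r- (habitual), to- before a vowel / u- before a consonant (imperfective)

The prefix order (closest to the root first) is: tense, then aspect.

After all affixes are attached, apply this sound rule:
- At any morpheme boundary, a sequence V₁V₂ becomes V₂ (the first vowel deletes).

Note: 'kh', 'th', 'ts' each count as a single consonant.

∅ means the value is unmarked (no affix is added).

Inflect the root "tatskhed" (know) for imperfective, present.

utatskhed

tense = present: zero marking, form stays tatskhed.
Attach aspect imperfective u- (before consonant 't') → utatskhed.
Vowel deletion: no change.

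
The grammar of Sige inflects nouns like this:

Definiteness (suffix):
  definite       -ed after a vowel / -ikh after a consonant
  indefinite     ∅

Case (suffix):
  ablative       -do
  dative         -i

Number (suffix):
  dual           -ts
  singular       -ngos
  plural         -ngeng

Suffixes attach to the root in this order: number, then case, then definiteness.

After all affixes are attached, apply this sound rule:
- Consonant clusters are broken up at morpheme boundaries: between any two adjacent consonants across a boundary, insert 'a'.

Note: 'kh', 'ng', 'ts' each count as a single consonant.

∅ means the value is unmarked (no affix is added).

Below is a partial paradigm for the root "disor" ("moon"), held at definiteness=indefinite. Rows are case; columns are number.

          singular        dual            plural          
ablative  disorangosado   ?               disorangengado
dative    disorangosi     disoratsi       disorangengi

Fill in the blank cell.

Attach number dual -ts → disorts.
Attach case ablative -do → disortsdo.
definiteness = indefinite: zero marking, form stays disortsdo.
Apply epenthesis: disortsdo → disoratsado.

disoratsado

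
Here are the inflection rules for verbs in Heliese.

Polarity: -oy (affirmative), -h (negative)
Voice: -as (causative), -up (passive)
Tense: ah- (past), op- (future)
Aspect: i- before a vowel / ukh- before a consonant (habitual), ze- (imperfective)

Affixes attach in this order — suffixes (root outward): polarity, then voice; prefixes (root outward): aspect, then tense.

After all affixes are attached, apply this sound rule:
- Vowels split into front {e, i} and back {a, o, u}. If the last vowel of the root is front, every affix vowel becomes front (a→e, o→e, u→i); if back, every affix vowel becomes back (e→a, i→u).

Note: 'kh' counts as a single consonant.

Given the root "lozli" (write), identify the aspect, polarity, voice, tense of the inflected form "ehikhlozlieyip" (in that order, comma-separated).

Segment: ah-ukh-lozli-oy-up.
aspect: i/ukh- → habitual.
polarity: -oy → affirmative.
voice: -up → passive.
tense: ah- → past.

habitual, affirmative, passive, past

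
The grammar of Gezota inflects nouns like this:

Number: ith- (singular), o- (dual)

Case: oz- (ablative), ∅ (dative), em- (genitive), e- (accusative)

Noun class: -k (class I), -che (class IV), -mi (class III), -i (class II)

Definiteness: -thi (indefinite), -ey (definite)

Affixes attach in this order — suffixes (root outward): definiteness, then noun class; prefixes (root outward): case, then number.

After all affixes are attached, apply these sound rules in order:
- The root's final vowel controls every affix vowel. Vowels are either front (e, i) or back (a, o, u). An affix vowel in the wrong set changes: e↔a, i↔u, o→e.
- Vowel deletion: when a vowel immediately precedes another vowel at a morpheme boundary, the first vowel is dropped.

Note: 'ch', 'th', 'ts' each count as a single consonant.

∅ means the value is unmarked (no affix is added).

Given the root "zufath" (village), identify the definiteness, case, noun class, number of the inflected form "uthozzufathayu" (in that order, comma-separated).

Segment: ith-oz-zufath-ey-i.
definiteness: -ey → definite.
case: oz- → ablative.
noun class: -i → class II.
number: ith- → singular.

definite, ablative, class II, singular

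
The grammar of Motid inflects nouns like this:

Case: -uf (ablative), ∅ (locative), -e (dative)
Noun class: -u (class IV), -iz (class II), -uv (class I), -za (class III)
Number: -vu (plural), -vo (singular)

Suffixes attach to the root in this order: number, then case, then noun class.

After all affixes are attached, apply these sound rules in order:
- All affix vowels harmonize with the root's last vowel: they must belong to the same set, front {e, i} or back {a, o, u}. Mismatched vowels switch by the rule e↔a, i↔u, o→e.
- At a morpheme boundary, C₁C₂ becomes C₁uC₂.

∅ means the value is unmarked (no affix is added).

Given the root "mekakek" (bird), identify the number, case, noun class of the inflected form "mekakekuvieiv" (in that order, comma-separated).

plural, dative, class I

Segment: mekakek-vu-e-uv.
number: -vu → plural.
case: -e → dative.
noun class: -uv → class I.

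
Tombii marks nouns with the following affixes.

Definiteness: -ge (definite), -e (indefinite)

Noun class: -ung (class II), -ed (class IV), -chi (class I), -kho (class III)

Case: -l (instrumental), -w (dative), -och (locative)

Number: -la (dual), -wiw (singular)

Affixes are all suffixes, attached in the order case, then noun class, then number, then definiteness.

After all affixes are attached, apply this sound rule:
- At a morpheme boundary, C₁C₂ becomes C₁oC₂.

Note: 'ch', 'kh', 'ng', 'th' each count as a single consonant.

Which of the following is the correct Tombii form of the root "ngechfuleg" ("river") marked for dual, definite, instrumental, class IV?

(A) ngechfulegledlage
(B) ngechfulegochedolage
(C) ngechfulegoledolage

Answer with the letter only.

Attach case instrumental -l → ngechfulegl.
Attach noun class class IV -ed → ngechfulegled.
Attach number dual -la → ngechfulegledla.
Attach definiteness definite -ge → ngechfulegledlage.
Apply epenthesis: ngechfulegledlage → ngechfulegoledolage.
So the correct form is ngechfulegoledolage, option (C).
(B) ngechfulegochedolage is wrong: it uses locative instead of instrumental for case.
(A) ngechfulegledlage is wrong: it fails to apply the sound rule(s).

C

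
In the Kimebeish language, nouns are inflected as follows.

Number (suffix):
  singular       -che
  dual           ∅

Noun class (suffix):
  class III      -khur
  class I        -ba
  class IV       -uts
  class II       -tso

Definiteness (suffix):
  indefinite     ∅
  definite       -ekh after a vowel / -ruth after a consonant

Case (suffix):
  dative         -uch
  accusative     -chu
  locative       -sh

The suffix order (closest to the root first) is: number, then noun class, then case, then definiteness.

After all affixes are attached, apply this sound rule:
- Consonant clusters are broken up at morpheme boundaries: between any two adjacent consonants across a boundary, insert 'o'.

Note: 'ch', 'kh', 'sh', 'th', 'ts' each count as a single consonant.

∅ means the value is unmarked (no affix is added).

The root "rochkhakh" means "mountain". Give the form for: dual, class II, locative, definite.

rochkhakhotsoshoruth

number = dual: zero marking, form stays rochkhakh.
Attach noun class class II -tso → rochkhakhtso.
Attach case locative -sh → rochkhakhtsosh.
Attach definiteness definite -ruth (after consonant 'sh') → rochkhakhtsoshruth.
Apply epenthesis: rochkhakhtsoshruth → rochkhakhotsoshoruth.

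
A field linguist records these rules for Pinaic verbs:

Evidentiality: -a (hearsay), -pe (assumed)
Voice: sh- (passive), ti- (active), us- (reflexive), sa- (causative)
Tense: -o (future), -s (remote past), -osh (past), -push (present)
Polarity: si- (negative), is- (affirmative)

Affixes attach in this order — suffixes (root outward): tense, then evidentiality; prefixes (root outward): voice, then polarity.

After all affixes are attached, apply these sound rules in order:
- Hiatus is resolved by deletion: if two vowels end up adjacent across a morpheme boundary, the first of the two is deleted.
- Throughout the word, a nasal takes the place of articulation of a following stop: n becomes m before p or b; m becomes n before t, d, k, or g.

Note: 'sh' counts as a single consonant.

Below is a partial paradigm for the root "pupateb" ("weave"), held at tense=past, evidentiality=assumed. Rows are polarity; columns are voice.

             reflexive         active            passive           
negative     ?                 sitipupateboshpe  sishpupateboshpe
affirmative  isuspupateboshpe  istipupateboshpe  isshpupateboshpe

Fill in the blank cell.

suspupateboshpe

Attach tense past -osh → pupatebosh.
Attach voice reflexive us- → uspupatebosh.
Attach polarity negative si- → siuspupatebosh.
Attach evidentiality assumed -pe → siuspupateboshpe.
Apply vowel deletion: siuspupateboshpe → suspupateboshpe.
Nasal assimilation: no change.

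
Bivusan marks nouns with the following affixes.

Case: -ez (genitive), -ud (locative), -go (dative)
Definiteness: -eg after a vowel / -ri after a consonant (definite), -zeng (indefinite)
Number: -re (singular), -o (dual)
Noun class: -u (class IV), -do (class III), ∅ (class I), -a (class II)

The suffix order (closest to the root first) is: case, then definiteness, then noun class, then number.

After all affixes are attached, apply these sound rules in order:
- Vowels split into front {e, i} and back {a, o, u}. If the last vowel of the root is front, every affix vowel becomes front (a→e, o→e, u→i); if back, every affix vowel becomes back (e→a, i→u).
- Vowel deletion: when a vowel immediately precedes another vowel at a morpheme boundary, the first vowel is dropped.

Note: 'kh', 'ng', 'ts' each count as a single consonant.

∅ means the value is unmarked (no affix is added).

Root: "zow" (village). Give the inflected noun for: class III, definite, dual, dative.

Attach case dative -go → zowgo.
Attach definiteness definite -eg (after vowel 'o') → zowgoeg.
Attach noun class class III -do → zowgoegdo.
Attach number dual -o → zowgoegdoo.
Apply vowel harmony: zowgoegdoo → zowgoagdoo.
Apply vowel deletion: zowgoagdoo → zowgagdo.

zowgagdo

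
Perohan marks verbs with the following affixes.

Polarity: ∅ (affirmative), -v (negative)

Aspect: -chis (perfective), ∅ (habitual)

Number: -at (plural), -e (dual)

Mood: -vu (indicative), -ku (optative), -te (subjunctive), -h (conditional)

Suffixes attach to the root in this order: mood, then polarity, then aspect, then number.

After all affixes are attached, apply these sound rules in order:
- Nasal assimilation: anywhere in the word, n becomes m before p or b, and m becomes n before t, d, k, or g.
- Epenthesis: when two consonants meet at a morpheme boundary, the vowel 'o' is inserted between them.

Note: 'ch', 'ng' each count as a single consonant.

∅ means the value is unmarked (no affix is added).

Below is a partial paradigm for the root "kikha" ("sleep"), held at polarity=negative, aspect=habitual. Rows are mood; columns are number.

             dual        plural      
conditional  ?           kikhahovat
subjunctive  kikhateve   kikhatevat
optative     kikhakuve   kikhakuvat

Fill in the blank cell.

Attach mood conditional -h → kikhah.
Attach polarity negative -v → kikhahv.
aspect = habitual: zero marking, form stays kikhahv.
Attach number dual -e → kikhahve.
Nasal assimilation: no change.
Apply epenthesis: kikhahve → kikhahove.

kikhahove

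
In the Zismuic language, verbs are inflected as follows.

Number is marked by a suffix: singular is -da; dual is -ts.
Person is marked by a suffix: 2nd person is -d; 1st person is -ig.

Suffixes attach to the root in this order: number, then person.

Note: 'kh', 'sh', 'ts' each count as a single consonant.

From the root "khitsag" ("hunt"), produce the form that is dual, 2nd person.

Attach number dual -ts → khitsagts.
Attach person 2nd person -d → khitsagtsd.

khitsagtsd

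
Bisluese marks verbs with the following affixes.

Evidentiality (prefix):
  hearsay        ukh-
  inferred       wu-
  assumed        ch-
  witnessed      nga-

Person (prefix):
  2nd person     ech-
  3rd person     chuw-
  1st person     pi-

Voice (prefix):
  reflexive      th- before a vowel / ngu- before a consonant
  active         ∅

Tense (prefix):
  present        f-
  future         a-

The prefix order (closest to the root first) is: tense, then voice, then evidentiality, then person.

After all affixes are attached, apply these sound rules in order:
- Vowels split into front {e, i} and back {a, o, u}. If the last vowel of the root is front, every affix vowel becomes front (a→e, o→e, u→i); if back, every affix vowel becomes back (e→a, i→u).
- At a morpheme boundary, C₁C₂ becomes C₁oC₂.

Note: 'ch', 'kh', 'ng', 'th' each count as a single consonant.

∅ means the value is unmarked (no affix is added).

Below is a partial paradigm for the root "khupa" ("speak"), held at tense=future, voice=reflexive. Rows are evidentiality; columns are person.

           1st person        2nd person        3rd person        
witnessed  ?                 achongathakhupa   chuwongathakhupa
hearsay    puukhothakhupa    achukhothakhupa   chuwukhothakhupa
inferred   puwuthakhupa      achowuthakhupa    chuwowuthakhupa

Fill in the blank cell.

pungathakhupa

Attach tense future a- → akhupa.
Attach voice reflexive th- (before vowel 'a') → thakhupa.
Attach evidentiality witnessed nga- → ngathakhupa.
Attach person 1st person pi- → pingathakhupa.
Apply vowel harmony: pingathakhupa → pungathakhupa.
Epenthesis: no change.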